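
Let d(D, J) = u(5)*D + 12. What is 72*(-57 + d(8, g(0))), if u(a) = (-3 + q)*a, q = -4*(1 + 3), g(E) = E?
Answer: -57960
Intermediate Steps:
q = -16 (q = -4*4 = -16)
u(a) = -19*a (u(a) = (-3 - 16)*a = -19*a)
d(D, J) = 12 - 95*D (d(D, J) = (-19*5)*D + 12 = -95*D + 12 = 12 - 95*D)
72*(-57 + d(8, g(0))) = 72*(-57 + (12 - 95*8)) = 72*(-57 + (12 - 760)) = 72*(-57 - 748) = 72*(-805) = -57960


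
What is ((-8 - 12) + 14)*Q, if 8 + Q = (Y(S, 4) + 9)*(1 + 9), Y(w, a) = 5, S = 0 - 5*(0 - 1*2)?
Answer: -792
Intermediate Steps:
S = 10 (S = 0 - 5*(0 - 2) = 0 - 5*(-2) = 0 + 10 = 10)
Q = 132 (Q = -8 + (5 + 9)*(1 + 9) = -8 + 14*10 = -8 + 140 = 132)
((-8 - 12) + 14)*Q = ((-8 - 12) + 14)*132 = (-20 + 14)*132 = -6*132 = -792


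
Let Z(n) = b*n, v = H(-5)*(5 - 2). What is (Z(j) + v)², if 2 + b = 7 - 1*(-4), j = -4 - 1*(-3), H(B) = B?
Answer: 576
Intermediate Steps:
j = -1 (j = -4 + 3 = -1)
b = 9 (b = -2 + (7 - 1*(-4)) = -2 + (7 + 4) = -2 + 11 = 9)
v = -15 (v = -5*(5 - 2) = -5*3 = -15)
Z(n) = 9*n
(Z(j) + v)² = (9*(-1) - 15)² = (-9 - 15)² = (-24)² = 576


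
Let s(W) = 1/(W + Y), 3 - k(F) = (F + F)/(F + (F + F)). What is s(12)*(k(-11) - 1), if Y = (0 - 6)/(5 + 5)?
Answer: 20/171 ≈ 0.11696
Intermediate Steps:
k(F) = 7/3 (k(F) = 3 - (F + F)/(F + (F + F)) = 3 - 2*F/(F + 2*F) = 3 - 2*F/(3*F) = 3 - 2*F*1/(3*F) = 3 - 1*⅔ = 3 - ⅔ = 7/3)
Y = -⅗ (Y = -6/10 = -6*⅒ = -⅗ ≈ -0.60000)
s(W) = 1/(-⅗ + W) (s(W) = 1/(W - ⅗) = 1/(-⅗ + W))
s(12)*(k(-11) - 1) = (5/(-3 + 5*12))*(7/3 - 1) = (5/(-3 + 60))*(4/3) = (5/57)*(4/3) = 20/171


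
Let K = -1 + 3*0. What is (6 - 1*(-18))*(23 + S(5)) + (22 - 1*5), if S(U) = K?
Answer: 545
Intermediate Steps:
K = -1 (K = -1 + 0 = -1)
S(U) = -1
(6 - 1*(-18))*(23 + S(5)) + (22 - 1*5) = (6 - 1*(-18))*(23 - 1) + (22 - 1*5) = (6 + 18)*22 + (22 - 5) = 24*22 + 17 = 528 + 17 = 545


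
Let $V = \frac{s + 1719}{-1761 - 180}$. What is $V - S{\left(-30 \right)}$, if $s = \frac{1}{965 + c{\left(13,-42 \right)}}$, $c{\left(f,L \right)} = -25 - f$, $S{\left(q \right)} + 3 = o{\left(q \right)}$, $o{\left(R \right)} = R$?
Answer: $\frac{57783617}{1799307} \approx 32.114$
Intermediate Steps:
$S{\left(q \right)} = -3 + q$
$s = \frac{1}{927}$ ($s = \frac{1}{965 - 38} = \frac{1}{927} \approx 0.0010787$)
$V = - \frac{1593514}{1799307}$ ($V = \frac{\frac{1}{927} + 1719}{-1761 - 180} = \frac{1593514}{927 \left(-1941\right)} = \frac{1593514}{927} \left(- \frac{1}{1941}\right) = - \frac{1593514}{1799307} \approx -0.88563$)
$V - S{\left(-30 \right)} = - \frac{1593514}{1799307} - \left(-3 - 30\right) = - \frac{1593514}{1799307} - -33 = - \frac{1593514}{1799307} + 33 = \frac{57783617}{1799307}$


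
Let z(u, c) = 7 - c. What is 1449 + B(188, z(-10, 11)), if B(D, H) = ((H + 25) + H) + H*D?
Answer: 714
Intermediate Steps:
B(D, H) = 25 + 2*H + D*H (B(D, H) = ((25 + H) + H) + D*H = (25 + 2*H) + D*H = 25 + 2*H + D*H)
1449 + B(188, z(-10, 11)) = 1449 + (25 + 2*(7 - 1*11) + 188*(7 - 1*11)) = 1449 + (25 + 2*(7 - 11) + 188*(7 - 11)) = 1449 + (25 + 2*(-4) + 188*(-4)) = 1449 + (25 - 8 - 752) = 1449 - 735 = 714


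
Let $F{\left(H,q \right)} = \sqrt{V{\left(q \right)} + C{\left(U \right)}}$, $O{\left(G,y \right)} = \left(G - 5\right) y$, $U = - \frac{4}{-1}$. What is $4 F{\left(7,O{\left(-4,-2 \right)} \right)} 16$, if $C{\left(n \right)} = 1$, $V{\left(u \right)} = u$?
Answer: $64 \sqrt{19} \approx 278.97$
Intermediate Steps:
$U = 4$ ($U = \left(-4\right) \left(-1\right) = 4$)
$O{\left(G,y \right)} = y \left(-5 + G\right)$ ($O{\left(G,y \right)} = \left(-5 + G\right) y = y \left(-5 + G\right)$)
$F{\left(H,q \right)} = \sqrt{1 + q}$ ($F{\left(H,q \right)} = \sqrt{q + 1} = \sqrt{1 + q}$)
$4 F{\left(7,O{\left(-4,-2 \right)} \right)} 16 = 4 \sqrt{1 - 2 \left(-5 - 4\right)} 16 = 4 \sqrt{1 - -18} \cdot 16 = 4 \sqrt{1 + 18} \cdot 16 = 4 \sqrt{19} \cdot 16 = 64 \sqrt{19}$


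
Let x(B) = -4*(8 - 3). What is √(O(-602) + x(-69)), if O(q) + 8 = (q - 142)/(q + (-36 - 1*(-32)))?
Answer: 52*I*√101/101 ≈ 5.1742*I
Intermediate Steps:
O(q) = -8 + (-142 + q)/(-4 + q) (O(q) = -8 + (q - 142)/(q + (-36 - 1*(-32))) = -8 + (-142 + q)/(q + (-36 + 32)) = -8 + (-142 + q)/(q - 4) = -8 + (-142 + q)/(-4 + q))
x(B) = -20 (x(B) = -4*5 = -20)
√(O(-602) + x(-69)) = √((-110 - 7*(-602))/(-4 - 602) - 20) = √((-110 + 4214)/(-606) - 20) = √(-1/606*4104 - 20) = √(-684/101 - 20) = √(-2704/101) = 52*I*√101/101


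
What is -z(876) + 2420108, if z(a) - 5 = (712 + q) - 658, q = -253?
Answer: 2420302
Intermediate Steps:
z(a) = -194 (z(a) = 5 + ((712 - 253) - 658) = 5 + (459 - 658) = 5 - 199 = -194)
-z(876) + 2420108 = -1*(-194) + 2420108 = 194 + 2420108 = 2420302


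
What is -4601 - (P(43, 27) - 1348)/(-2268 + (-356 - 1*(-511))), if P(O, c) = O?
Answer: -9723218/2113 ≈ -4601.6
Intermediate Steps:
-4601 - (P(43, 27) - 1348)/(-2268 + (-356 - 1*(-511))) = -4601 - (43 - 1348)/(-2268 + (-356 - 1*(-511))) = -4601 - (-1305)/(-2268 + (-356 + 511)) = -4601 - (-1305)/(-2268 + 155) = -4601 - (-1305)/(-2113) = -4601 - (-1305)*(-1)/2113 = -4601 - 1*1305/2113 = -4601 - 1305/2113 = -9723218/2113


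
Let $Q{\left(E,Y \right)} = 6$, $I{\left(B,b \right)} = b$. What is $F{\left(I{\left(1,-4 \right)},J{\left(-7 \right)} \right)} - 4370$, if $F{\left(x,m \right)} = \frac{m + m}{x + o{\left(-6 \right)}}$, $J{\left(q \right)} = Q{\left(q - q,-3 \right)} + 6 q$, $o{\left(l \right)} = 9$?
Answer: $- \frac{21922}{5} \approx -4384.4$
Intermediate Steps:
$J{\left(q \right)} = 6 + 6 q$
$F{\left(x,m \right)} = \frac{2 m}{9 + x}$ ($F{\left(x,m \right)} = \frac{m + m}{x + 9} = \frac{2 m}{9 + x}$)
$F{\left(I{\left(1,-4 \right)},J{\left(-7 \right)} \right)} - 4370 = \frac{2 \left(6 + 6 \left(-7\right)\right)}{9 - 4} - 4370 = \frac{2 \left(6 - 42\right)}{5} - 4370 = 2 \left(-36\right) \frac{1}{5} - 4370 = - \frac{72}{5} - 4370 = - \frac{21922}{5}$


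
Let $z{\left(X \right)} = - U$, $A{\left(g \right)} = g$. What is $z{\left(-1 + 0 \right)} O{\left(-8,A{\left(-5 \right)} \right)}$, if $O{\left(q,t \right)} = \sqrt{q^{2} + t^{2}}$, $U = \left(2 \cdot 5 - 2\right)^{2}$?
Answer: $- 64 \sqrt{89} \approx -603.77$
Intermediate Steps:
$U = 64$ ($U = \left(10 - 2\right)^{2} = 8^{2} = 64$)
$z{\left(X \right)} = -64$ ($z{\left(X \right)} = \left(-1\right) 64 = -64$)
$z{\left(-1 + 0 \right)} O{\left(-8,A{\left(-5 \right)} \right)} = - 64 \sqrt{\left(-8\right)^{2} + \left(-5\right)^{2}} = - 64 \sqrt{64 + 25} = - 64 \sqrt{89}$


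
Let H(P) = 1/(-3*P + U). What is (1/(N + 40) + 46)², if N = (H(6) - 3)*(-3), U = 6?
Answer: 82192356/38809 ≈ 2117.9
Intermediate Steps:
H(P) = 1/(6 - 3*P) (H(P) = 1/(-3*P + 6) = 1/(6 - 3*P))
N = 37/4 (N = (-1/(-6 + 3*6) - 3)*(-3) = (-1/(-6 + 18) - 3)*(-3) = (-1/12 - 3)*(-3) = -37/12*(-3) = 37/4 ≈ 9.2500)
(1/(N + 40) + 46)² = (1/(37/4 + 40) + 46)² = (1/(197/4) + 46)² = (4/197 + 46)² = (9066/197)² = 82192356/38809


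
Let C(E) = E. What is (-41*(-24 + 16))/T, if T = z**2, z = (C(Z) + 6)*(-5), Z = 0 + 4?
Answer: 82/625 ≈ 0.13120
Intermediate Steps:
Z = 4
z = -50 (z = (4 + 6)*(-5) = 10*(-5) = -50)
T = 2500 (T = (-50)**2 = 2500)
(-41*(-24 + 16))/T = -41*(-24 + 16)/2500 = -41*(-8)*(1/2500) = 328*(1/2500) = 82/625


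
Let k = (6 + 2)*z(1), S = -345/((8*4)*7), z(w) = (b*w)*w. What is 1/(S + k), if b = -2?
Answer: -224/3929 ≈ -0.057012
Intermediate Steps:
z(w) = -2*w² (z(w) = (-2*w)*w = -2*w²)
S = -345/224 (S = -345/(32*7) = -345/224 ≈ -1.5402)
k = -16 (k = (6 + 2)*(-2*1²) = 8*(-2*1) = 8*(-2) = -16)
1/(S + k) = 1/(-345/224 - 16) = 1/(-3929/224) = -224/3929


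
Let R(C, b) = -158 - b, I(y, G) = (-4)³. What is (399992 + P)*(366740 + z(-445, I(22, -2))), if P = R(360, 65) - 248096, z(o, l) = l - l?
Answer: 55624556020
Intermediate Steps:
I(y, G) = -64
z(o, l) = 0
P = -248319 (P = (-158 - 1*65) - 248096 = (-158 - 65) - 248096 = -223 - 248096 = -248319)
(399992 + P)*(366740 + z(-445, I(22, -2))) = (399992 - 248319)*(366740 + 0) = 151673*366740 = 55624556020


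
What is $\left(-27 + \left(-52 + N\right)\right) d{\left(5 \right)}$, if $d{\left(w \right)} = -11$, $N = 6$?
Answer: $803$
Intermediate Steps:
$\left(-27 + \left(-52 + N\right)\right) d{\left(5 \right)} = \left(-27 + \left(-52 + 6\right)\right) \left(-11\right) = \left(-27 - 46\right) \left(-11\right) = \left(-73\right) \left(-11\right) = 803$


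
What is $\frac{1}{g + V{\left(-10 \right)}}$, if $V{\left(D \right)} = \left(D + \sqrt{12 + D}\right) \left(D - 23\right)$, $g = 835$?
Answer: $\frac{1165}{1355047} + \frac{33 \sqrt{2}}{1355047} \approx 0.00089419$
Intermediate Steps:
$V{\left(D \right)} = \left(-23 + D\right) \left(D + \sqrt{12 + D}\right)$ ($V{\left(D \right)} = \left(D + \sqrt{12 + D}\right) \left(-23 + D\right) = \left(-23 + D\right) \left(D + \sqrt{12 + D}\right)$)
$\frac{1}{g + V{\left(-10 \right)}} = \frac{1}{835 - \left(-230 - 100 + 33 \sqrt{12 - 10}\right)} = \frac{1}{835 + \left(100 + 230 - 23 \sqrt{2} - 10 \sqrt{2}\right)} = \frac{1}{835 + \left(330 - 33 \sqrt{2}\right)} = \frac{1}{1165 - 33 \sqrt{2}}$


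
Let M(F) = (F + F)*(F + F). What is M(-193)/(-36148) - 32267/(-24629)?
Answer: -625808742/222572273 ≈ -2.8117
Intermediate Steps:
M(F) = 4*F² (M(F) = (2*F)*(2*F) = 4*F²)
M(-193)/(-36148) - 32267/(-24629) = (4*(-193)²)/(-36148) - 32267/(-24629) = (4*37249)*(-1/36148) - 32267*(-1/24629) = 148996*(-1/36148) + 32267/24629 = -37249/9037 + 32267/24629 = -625808742/222572273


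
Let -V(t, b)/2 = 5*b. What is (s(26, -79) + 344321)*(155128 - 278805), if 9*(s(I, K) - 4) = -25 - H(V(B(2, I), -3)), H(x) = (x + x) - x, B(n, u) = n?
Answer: -383258944990/9 ≈ -4.2584e+10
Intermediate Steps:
V(t, b) = -10*b
H(x) = x (H(x) = 2*x - x = x)
s(I, K) = -19/9 (s(I, K) = 4 + (-25 - (-10)*(-3))/9 = 4 + (-25 - 1*30)/9 = 4 + (-25 - 30)/9 = 4 + (1/9)*(-55) = 4 - 55/9 = -19/9)
(s(26, -79) + 344321)*(155128 - 278805) = (-19/9 + 344321)*(155128 - 278805) = (3098870/9)*(-123677) = -383258944990/9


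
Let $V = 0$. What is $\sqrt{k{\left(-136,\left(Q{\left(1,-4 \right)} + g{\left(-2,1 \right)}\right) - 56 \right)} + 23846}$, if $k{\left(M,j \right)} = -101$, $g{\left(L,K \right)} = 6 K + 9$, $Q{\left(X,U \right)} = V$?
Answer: $\sqrt{23745} \approx 154.09$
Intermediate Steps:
$Q{\left(X,U \right)} = 0$
$g{\left(L,K \right)} = 9 + 6 K$
$\sqrt{k{\left(-136,\left(Q{\left(1,-4 \right)} + g{\left(-2,1 \right)}\right) - 56 \right)} + 23846} = \sqrt{-101 + 23846} = \sqrt{23745}$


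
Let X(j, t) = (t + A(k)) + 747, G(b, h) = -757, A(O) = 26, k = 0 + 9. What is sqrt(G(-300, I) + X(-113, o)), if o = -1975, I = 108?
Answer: I*sqrt(1959) ≈ 44.261*I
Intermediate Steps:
k = 9
X(j, t) = 773 + t (X(j, t) = (t + 26) + 747 = (26 + t) + 747 = 773 + t)
sqrt(G(-300, I) + X(-113, o)) = sqrt(-757 + (773 - 1975)) = sqrt(-757 - 1202) = sqrt(-1959) = I*sqrt(1959)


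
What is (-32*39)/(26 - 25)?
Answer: -1248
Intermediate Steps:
(-32*39)/(26 - 25) = -1248/1 = -1248*1 = -1248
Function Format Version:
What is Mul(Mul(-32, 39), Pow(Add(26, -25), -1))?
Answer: -1248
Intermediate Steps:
Mul(Mul(-32, 39), Pow(Add(26, -25), -1)) = Mul(-1248, Pow(1, -1)) = Mul(-1248, 1) = -1248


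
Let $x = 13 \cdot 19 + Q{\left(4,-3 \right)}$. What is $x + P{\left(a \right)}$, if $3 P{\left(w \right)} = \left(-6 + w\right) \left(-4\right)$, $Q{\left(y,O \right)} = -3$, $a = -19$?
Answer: $\frac{832}{3} \approx 277.33$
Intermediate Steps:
$x = 244$ ($x = 13 \cdot 19 - 3 = 247 - 3 = 244$)
$P{\left(w \right)} = 8 - \frac{4 w}{3}$ ($P{\left(w \right)} = \frac{\left(-6 + w\right) \left(-4\right)}{3} = \frac{24 - 4 w}{3} = 8 - \frac{4 w}{3}$)
$x + P{\left(a \right)} = 244 + \left(8 - - \frac{76}{3}\right) = 244 + \left(8 + \frac{76}{3}\right) = 244 + \frac{100}{3} = \frac{832}{3}$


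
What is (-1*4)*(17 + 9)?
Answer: -104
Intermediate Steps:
(-1*4)*(17 + 9) = -4*26 = -104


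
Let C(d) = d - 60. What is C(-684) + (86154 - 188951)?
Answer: -103541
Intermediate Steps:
C(d) = -60 + d
C(-684) + (86154 - 188951) = (-60 - 684) + (86154 - 188951) = -744 - 102797 = -103541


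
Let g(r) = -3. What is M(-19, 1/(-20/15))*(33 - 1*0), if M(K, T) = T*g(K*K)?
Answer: 297/4 ≈ 74.250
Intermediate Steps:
M(K, T) = -3*T (M(K, T) = T*(-3) = -3*T)
M(-19, 1/(-20/15))*(33 - 1*0) = (-3/((-20/15)))*(33 - 1*0) = (-3/((-20*1/15)))*(33 + 0) = -3/(-4/3)*33 = -3*(-3/4)*33 = (9/4)*33 = 297/4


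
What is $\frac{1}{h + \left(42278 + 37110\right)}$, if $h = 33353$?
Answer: $\frac{1}{112741} \approx 8.8699 \cdot 10^{-6}$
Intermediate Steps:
$\frac{1}{h + \left(42278 + 37110\right)} = \frac{1}{33353 + \left(42278 + 37110\right)} = \frac{1}{33353 + 79388} = \frac{1}{112741}$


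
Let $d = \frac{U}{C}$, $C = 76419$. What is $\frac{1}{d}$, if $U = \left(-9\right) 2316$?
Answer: $- \frac{8491}{2316} \approx -3.6662$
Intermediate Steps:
$U = -20844$
$d = - \frac{2316}{8491}$ ($d = - \frac{20844}{76419} = \left(-20844\right) \frac{1}{76419} = - \frac{2316}{8491} \approx -0.27276$)
$\frac{1}{d} = \frac{1}{- \frac{2316}{8491}} = - \frac{8491}{2316}$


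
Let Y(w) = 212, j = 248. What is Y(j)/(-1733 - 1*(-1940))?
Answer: 212/207 ≈ 1.0242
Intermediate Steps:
Y(j)/(-1733 - 1*(-1940)) = 212/(-1733 - 1*(-1940)) = 212/(-1733 + 1940) = 212/207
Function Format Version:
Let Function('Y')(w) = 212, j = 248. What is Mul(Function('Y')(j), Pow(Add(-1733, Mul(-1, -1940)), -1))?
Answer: Rational(212, 207) ≈ 1.0242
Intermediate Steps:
Mul(Function('Y')(j), Pow(Add(-1733, Mul(-1, -1940)), -1)) = Mul(212, Pow(Add(-1733, Mul(-1, -1940)), -1)) = Mul(212, Pow(Add(-1733, 1940), -1)) = Mul(212, Pow(207, -1)) = Mul(212, Rational(1, 207)) = Rational(212, 207)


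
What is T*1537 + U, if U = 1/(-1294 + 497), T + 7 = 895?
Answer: 1087790231/797 ≈ 1.3649e+6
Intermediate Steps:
T = 888 (T = -7 + 895 = 888)
U = -1/797 (U = 1/(-797) = -1/797 ≈ -0.0012547)
T*1537 + U = 888*1537 - 1/797 = 1364856 - 1/797 = 1087790231/797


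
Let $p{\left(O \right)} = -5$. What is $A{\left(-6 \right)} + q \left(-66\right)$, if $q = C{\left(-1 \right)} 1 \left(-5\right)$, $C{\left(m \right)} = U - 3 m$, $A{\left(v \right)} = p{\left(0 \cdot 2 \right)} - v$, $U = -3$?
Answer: $1$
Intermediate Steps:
$A{\left(v \right)} = -5 - v$
$C{\left(m \right)} = -3 - 3 m$
$q = 0$ ($q = \left(-3 - -3\right) 1 \left(-5\right) = \left(-3 + 3\right) 1 \left(-5\right) = 0 \cdot 1 \left(-5\right) = 0 \left(-5\right) = 0$)
$A{\left(-6 \right)} + q \left(-66\right) = \left(-5 - -6\right) + 0 \left(-66\right) = \left(-5 + 6\right) + 0 = 1 + 0 = 1$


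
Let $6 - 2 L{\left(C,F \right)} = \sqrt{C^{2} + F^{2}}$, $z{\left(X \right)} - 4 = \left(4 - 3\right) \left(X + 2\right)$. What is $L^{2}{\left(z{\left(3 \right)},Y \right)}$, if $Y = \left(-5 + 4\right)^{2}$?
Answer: $\frac{\left(6 - \sqrt{82}\right)^{2}}{4} \approx 2.3338$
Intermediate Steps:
$z{\left(X \right)} = 6 + X$ ($z{\left(X \right)} = 4 + \left(4 - 3\right) \left(X + 2\right) = 4 + 1 \left(2 + X\right) = 4 + \left(2 + X\right) = 6 + X$)
$Y = 1$ ($Y = \left(-1\right)^{2} = 1$)
$L{\left(C,F \right)} = 3 - \frac{\sqrt{C^{2} + F^{2}}}{2}$
$L^{2}{\left(z{\left(3 \right)},Y \right)} = \left(3 - \frac{\sqrt{\left(6 + 3\right)^{2} + 1^{2}}}{2}\right)^{2} = \left(3 - \frac{\sqrt{9^{2} + 1}}{2}\right)^{2} = \left(3 - \frac{\sqrt{81 + 1}}{2}\right)^{2} = \left(3 - \frac{\sqrt{82}}{2}\right)^{2}$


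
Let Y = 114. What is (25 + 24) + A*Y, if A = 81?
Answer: 9283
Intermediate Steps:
(25 + 24) + A*Y = (25 + 24) + 81*114 = 49 + 9234 = 9283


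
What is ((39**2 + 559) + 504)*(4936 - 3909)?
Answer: 2653768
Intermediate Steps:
((39**2 + 559) + 504)*(4936 - 3909) = ((1521 + 559) + 504)*1027 = (2080 + 504)*1027 = 2584*1027 = 2653768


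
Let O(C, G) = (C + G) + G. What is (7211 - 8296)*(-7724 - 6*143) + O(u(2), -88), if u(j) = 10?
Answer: 9311304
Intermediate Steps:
O(C, G) = C + 2*G
(7211 - 8296)*(-7724 - 6*143) + O(u(2), -88) = (7211 - 8296)*(-7724 - 6*143) + (10 + 2*(-88)) = -1085*(-7724 - 858) + (10 - 176) = -1085*(-8582) - 166 = 9311470 - 166 = 9311304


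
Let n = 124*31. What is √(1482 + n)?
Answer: √5326 ≈ 72.979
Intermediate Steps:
n = 3844
√(1482 + n) = √(1482 + 3844) = √5326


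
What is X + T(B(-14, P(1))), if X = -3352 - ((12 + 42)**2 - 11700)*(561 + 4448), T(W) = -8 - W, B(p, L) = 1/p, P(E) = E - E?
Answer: 615939745/14 ≈ 4.3996e+7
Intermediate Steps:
P(E) = 0
X = 43995704 (X = -3352 - (54**2 - 11700)*5009 = -3352 - (2916 - 11700)*5009 = -3352 - (-8784)*5009 = -3352 - 1*(-43999056) = -3352 + 43999056 = 43995704)
X + T(B(-14, P(1))) = 43995704 + (-8 - 1/(-14)) = 43995704 + (-8 - 1*(-1/14)) = 43995704 + (-8 + 1/14) = 43995704 - 111/14 = 615939745/14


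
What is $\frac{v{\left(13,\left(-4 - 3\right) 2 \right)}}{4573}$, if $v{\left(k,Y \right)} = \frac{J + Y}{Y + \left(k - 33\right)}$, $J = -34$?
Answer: $\frac{24}{77741} \approx 0.00030872$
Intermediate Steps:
$v{\left(k,Y \right)} = \frac{-34 + Y}{-33 + Y + k}$ ($v{\left(k,Y \right)} = \frac{-34 + Y}{Y + \left(k - 33\right)} = \frac{-34 + Y}{Y + \left(-33 + k\right)} = \frac{-34 + Y}{-33 + Y + k}$)
$\frac{v{\left(13,\left(-4 - 3\right) 2 \right)}}{4573} = \frac{\frac{1}{-33 + \left(-4 - 3\right) 2 + 13} \left(-34 + \left(-4 - 3\right) 2\right)}{4573} = \frac{-34 - 14}{-33 - 14 + 13} \cdot \frac{1}{4573} = \frac{1}{-34} \left(-48\right) \frac{1}{4573} = \left(- \frac{1}{34}\right) \left(-48\right) \frac{1}{4573} = \frac{24}{17} \cdot \frac{1}{4573} = \frac{24}{77741}$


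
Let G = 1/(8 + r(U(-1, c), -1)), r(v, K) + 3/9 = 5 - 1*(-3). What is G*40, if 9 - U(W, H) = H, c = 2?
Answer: 120/47 ≈ 2.5532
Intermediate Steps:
U(W, H) = 9 - H
r(v, K) = 23/3 (r(v, K) = -⅓ + (5 - 1*(-3)) = -⅓ + (5 + 3) = -⅓ + 8 = 23/3)
G = 3/47 (G = 1/(8 + 23/3) = 1/(47/3) = 3/47 ≈ 0.063830)
G*40 = (3/47)*40 = 120/47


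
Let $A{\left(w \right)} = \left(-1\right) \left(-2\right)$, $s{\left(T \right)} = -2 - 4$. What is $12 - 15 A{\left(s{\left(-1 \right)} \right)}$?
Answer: $-18$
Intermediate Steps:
$s{\left(T \right)} = -6$
$A{\left(w \right)} = 2$
$12 - 15 A{\left(s{\left(-1 \right)} \right)} = 12 - 30 = -18$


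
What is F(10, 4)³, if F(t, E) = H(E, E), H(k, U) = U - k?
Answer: 0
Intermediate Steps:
F(t, E) = 0 (F(t, E) = E - E = 0)
F(10, 4)³ = 0³ = 0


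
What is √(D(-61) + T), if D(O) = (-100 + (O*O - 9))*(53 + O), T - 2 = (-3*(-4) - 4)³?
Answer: I*√28382 ≈ 168.47*I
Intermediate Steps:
T = 514 (T = 2 + (-3*(-4) - 4)³ = 2 + (12 - 4)³ = 2 + 8³ = 2 + 512 = 514)
D(O) = (-109 + O²)*(53 + O) (D(O) = (-100 + (O² - 9))*(53 + O) = (-100 + (-9 + O²))*(53 + O) = (-109 + O²)*(53 + O))
√(D(-61) + T) = √((-5777 + (-61)³ - 109*(-61) + 53*(-61)²) + 514) = √((-5777 - 226981 + 6649 + 53*3721) + 514) = √((-5777 - 226981 + 6649 + 197213) + 514) = √(-28896 + 514) = √(-28382) = I*√28382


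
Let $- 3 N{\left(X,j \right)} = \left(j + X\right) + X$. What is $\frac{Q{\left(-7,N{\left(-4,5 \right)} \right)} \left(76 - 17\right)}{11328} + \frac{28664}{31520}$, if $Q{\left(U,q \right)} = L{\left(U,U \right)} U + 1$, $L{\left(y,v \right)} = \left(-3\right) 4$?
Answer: $\frac{255709}{189120} \approx 1.3521$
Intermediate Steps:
$L{\left(y,v \right)} = -12$
$N{\left(X,j \right)} = - \frac{2 X}{3} - \frac{j}{3}$ ($N{\left(X,j \right)} = - \frac{\left(j + X\right) + X}{3} = - \frac{\left(X + j\right) + X}{3} = - \frac{j + 2 X}{3} = - \frac{2 X}{3} - \frac{j}{3}$)
$Q{\left(U,q \right)} = 1 - 12 U$ ($Q{\left(U,q \right)} = - 12 U + 1 = 1 - 12 U$)
$\frac{Q{\left(-7,N{\left(-4,5 \right)} \right)} \left(76 - 17\right)}{11328} + \frac{28664}{31520} = \frac{\left(1 - -84\right) \left(76 - 17\right)}{11328} + \frac{28664}{31520} = \left(1 + 84\right) 59 \cdot \frac{1}{11328} + 28664 \cdot \frac{1}{31520} = 85 \cdot 59 \cdot \frac{1}{11328} + \frac{3583}{3940} = 5015 \cdot \frac{1}{11328} + \frac{3583}{3940} = \frac{85}{192} + \frac{3583}{3940} = \frac{255709}{189120}$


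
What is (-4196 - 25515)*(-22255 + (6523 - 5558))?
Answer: 632547190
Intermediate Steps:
(-4196 - 25515)*(-22255 + (6523 - 5558)) = -29711*(-22255 + 965) = -29711*(-21290) = 632547190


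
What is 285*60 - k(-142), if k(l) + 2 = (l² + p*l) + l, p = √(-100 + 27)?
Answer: -2920 + 142*I*√73 ≈ -2920.0 + 1213.2*I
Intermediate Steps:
p = I*√73 (p = √(-73) = I*√73 ≈ 8.544*I)
k(l) = -2 + l + l² + I*l*√73 (k(l) = -2 + ((l² + (I*√73)*l) + l) = -2 + ((l² + I*l*√73) + l) = -2 + (l + l² + I*l*√73) = -2 + l + l² + I*l*√73)
285*60 - k(-142) = 285*60 - (-2 - 142 + (-142)² + I*(-142)*√73) = 17100 - (-2 - 142 + 20164 - 142*I*√73) = 17100 - (20020 - 142*I*√73) = 17100 + (-20020 + 142*I*√73) = -2920 + 142*I*√73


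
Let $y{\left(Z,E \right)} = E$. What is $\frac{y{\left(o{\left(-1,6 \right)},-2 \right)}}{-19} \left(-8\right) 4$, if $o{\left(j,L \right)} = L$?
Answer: $- \frac{64}{19} \approx -3.3684$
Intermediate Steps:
$\frac{y{\left(o{\left(-1,6 \right)},-2 \right)}}{-19} \left(-8\right) 4 = - \frac{2}{-19} \left(-8\right) 4 = \left(-2\right) \left(- \frac{1}{19}\right) \left(-8\right) 4 = \frac{2}{19} \left(-8\right) 4 = \left(- \frac{16}{19}\right) 4 = - \frac{64}{19}$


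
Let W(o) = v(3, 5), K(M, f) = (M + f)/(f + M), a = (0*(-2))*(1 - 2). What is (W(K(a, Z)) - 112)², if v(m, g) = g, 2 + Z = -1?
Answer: 11449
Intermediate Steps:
Z = -3 (Z = -2 - 1 = -3)
a = 0 (a = 0*(-1) = 0)
K(M, f) = 1 (K(M, f) = (M + f)/(M + f) = 1)
W(o) = 5
(W(K(a, Z)) - 112)² = (5 - 112)² = (-107)² = 11449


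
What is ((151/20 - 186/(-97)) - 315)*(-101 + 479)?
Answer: -112026537/970 ≈ -1.1549e+5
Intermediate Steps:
((151/20 - 186/(-97)) - 315)*(-101 + 479) = ((151*(1/20) - 186*(-1/97)) - 315)*378 = ((151/20 + 186/97) - 315)*378 = (18367/1940 - 315)*378 = -592733/1940*378 = -112026537/970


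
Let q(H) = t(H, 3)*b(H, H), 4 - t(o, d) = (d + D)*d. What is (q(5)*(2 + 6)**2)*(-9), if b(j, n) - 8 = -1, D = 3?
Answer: 56448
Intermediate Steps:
t(o, d) = 4 - d*(3 + d) (t(o, d) = 4 - (d + 3)*d = 4 - (3 + d)*d = 4 - d*(3 + d))
b(j, n) = 7 (b(j, n) = 8 - 1 = 7)
q(H) = -98 (q(H) = (4 - 1*3**2 - 3*3)*7 = (4 - 1*9 - 9)*7 = (4 - 9 - 9)*7 = -14*7 = -98)
(q(5)*(2 + 6)**2)*(-9) = -98*(2 + 6)**2*(-9) = -98*8**2*(-9) = -98*64*(-9) = -6272*(-9) = 56448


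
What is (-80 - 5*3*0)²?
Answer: 6400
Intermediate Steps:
(-80 - 5*3*0)² = (-80 - 15*0)² = (-80 + 0)² = (-80)² = 6400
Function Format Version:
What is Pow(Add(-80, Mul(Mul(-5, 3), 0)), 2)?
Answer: 6400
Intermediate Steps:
Pow(Add(-80, Mul(Mul(-5, 3), 0)), 2) = Pow(Add(-80, Mul(-15, 0)), 2) = Pow(Add(-80, 0), 2) = Pow(-80, 2) = 6400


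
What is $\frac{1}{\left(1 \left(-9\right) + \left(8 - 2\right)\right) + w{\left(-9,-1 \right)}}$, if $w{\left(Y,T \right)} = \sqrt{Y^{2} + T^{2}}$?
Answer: $\frac{3}{73} + \frac{\sqrt{82}}{73} \approx 0.16514$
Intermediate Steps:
$w{\left(Y,T \right)} = \sqrt{T^{2} + Y^{2}}$
$\frac{1}{\left(1 \left(-9\right) + \left(8 - 2\right)\right) + w{\left(-9,-1 \right)}} = \frac{1}{\left(1 \left(-9\right) + \left(8 - 2\right)\right) + \sqrt{\left(-1\right)^{2} + \left(-9\right)^{2}}} = \frac{1}{\left(-9 + \left(8 - 2\right)\right) + \sqrt{1 + 81}} = \frac{1}{\left(-9 + 6\right) + \sqrt{82}} = \frac{1}{-3 + \sqrt{82}}$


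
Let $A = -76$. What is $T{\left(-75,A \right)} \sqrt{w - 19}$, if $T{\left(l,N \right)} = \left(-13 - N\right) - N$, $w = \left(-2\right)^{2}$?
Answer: $139 i \sqrt{15} \approx 538.34 i$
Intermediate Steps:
$w = 4$
$T{\left(l,N \right)} = -13 - 2 N$
$T{\left(-75,A \right)} \sqrt{w - 19} = \left(-13 - -152\right) \sqrt{4 - 19} = \left(-13 + 152\right) \sqrt{-15} = 139 i \sqrt{15}$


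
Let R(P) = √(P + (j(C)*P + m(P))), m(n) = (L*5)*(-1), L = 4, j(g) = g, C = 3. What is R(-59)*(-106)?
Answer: -1696*I ≈ -1696.0*I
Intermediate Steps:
m(n) = -20 (m(n) = (4*5)*(-1) = 20*(-1) = -20)
R(P) = √(-20 + 4*P) (R(P) = √(P + (3*P - 20)) = √(P + (-20 + 3*P)) = √(-20 + 4*P))
R(-59)*(-106) = (2*√(-5 - 59))*(-106) = (2*√(-64))*(-106) = (2*(8*I))*(-106) = (16*I)*(-106) = -1696*I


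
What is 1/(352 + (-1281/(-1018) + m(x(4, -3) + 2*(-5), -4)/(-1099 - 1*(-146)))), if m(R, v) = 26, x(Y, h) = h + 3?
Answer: 970154/342688533 ≈ 0.0028310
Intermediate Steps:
x(Y, h) = 3 + h
1/(352 + (-1281/(-1018) + m(x(4, -3) + 2*(-5), -4)/(-1099 - 1*(-146)))) = 1/(352 + (-1281/(-1018) + 26/(-1099 - 1*(-146)))) = 1/(352 + (-1281*(-1/1018) + 26/(-1099 + 146))) = 1/(352 + (1281/1018 + 26/(-953))) = 1/(352 + (1281/1018 + 26*(-1/953))) = 1/(352 + (1281/1018 - 26/953)) = 1/(352 + 1194325/970154) = 1/(342688533/970154) = 970154/342688533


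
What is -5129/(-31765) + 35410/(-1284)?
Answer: -559106507/20393130 ≈ -27.416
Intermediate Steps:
-5129/(-31765) + 35410/(-1284) = -5129*(-1/31765) + 35410*(-1/1284) = 5129/31765 - 17705/642 = -559106507/20393130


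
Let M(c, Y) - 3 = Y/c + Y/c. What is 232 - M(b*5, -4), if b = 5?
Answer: 5733/25 ≈ 229.32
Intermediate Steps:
M(c, Y) = 3 + 2*Y/c (M(c, Y) = 3 + (Y/c + Y/c) = 3 + 2*Y/c)
232 - M(b*5, -4) = 232 - (3 + 2*(-4)/(5*5)) = 232 - (3 + 2*(-4)/25) = 232 - (3 + 2*(-4)*(1/25)) = 232 - (3 - 8/25) = 232 - 1*67/25 = 232 - 67/25 = 5733/25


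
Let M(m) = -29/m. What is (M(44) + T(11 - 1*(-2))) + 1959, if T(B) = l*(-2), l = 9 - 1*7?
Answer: 85991/44 ≈ 1954.3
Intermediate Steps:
l = 2 (l = 9 - 7 = 2)
T(B) = -4 (T(B) = 2*(-2) = -4)
(M(44) + T(11 - 1*(-2))) + 1959 = (-29/44 - 4) + 1959 = -205/44 + 1959 = 85991/44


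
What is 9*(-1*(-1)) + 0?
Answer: 9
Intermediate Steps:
9*(-1*(-1)) + 0 = 9*1 + 0 = 9 + 0 = 9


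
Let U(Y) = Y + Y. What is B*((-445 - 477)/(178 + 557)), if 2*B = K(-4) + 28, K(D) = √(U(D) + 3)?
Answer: -1844/105 - 461*I*√5/735 ≈ -17.562 - 1.4025*I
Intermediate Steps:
U(Y) = 2*Y
K(D) = √(3 + 2*D) (K(D) = √(2*D + 3) = √(3 + 2*D))
B = 14 + I*√5/2 (B = (√(3 + 2*(-4)) + 28)/2 = (√(3 - 8) + 28)/2 = (√(-5) + 28)/2 = (I*√5 + 28)/2 = (28 + I*√5)/2 = 14 + I*√5/2 ≈ 14.0 + 1.118*I)
B*((-445 - 477)/(178 + 557)) = (14 + I*√5/2)*((-445 - 477)/(178 + 557)) = (14 + I*√5/2)*(-922/735) = -1844/105 - 461*I*√5/735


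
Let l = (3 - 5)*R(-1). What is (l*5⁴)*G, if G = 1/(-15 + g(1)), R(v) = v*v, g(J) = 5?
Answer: 125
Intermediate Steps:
R(v) = v²
l = -2 (l = (3 - 5)*(-1)² = -2*1 = -2)
G = -⅒ (G = 1/(-15 + 5) = 1/(-10) = -⅒ ≈ -0.10000)
(l*5⁴)*G = -2*5⁴*(-⅒) = -2*625*(-⅒) = -1250*(-⅒) = 125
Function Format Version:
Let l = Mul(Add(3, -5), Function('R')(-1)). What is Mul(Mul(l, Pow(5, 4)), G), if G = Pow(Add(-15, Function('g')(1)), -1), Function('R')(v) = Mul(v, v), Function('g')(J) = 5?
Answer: 125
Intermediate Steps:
Function('R')(v) = Pow(v, 2)
l = -2 (l = Mul(Add(3, -5), Pow(-1, 2)) = Mul(-2, 1) = -2)
G = Rational(-1, 10) (G = Pow(Add(-15, 5), -1) = Pow(-10, -1) = Rational(-1, 10) ≈ -0.10000)
Mul(Mul(l, Pow(5, 4)), G) = Mul(Mul(-2, Pow(5, 4)), Rational(-1, 10)) = Mul(Mul(-2, 625), Rational(-1, 10)) = Mul(-1250, Rational(-1, 10)) = 125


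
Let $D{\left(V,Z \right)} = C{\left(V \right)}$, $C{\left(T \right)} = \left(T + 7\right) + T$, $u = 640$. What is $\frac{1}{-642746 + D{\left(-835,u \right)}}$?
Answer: $- \frac{1}{644409} \approx -1.5518 \cdot 10^{-6}$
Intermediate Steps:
$C{\left(T \right)} = 7 + 2 T$ ($C{\left(T \right)} = \left(7 + T\right) + T = 7 + 2 T$)
$D{\left(V,Z \right)} = 7 + 2 V$
$\frac{1}{-642746 + D{\left(-835,u \right)}} = \frac{1}{-642746 + \left(7 + 2 \left(-835\right)\right)} = \frac{1}{-642746 + \left(7 - 1670\right)} = \frac{1}{-642746 - 1663} = \frac{1}{-644409} = - \frac{1}{644409}$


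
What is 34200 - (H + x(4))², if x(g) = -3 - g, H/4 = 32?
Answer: 19559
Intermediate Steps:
H = 128 (H = 4*32 = 128)
34200 - (H + x(4))² = 34200 - (128 + (-3 - 1*4))² = 34200 - (128 + (-3 - 4))² = 34200 - (128 - 7)² = 34200 - 1*121² = 34200 - 1*14641 = 34200 - 14641 = 19559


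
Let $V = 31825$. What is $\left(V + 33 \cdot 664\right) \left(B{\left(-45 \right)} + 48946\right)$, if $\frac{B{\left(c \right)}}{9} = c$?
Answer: $2608447717$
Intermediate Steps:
$B{\left(c \right)} = 9 c$
$\left(V + 33 \cdot 664\right) \left(B{\left(-45 \right)} + 48946\right) = \left(31825 + 33 \cdot 664\right) \left(9 \left(-45\right) + 48946\right) = \left(31825 + 21912\right) \left(-405 + 48946\right) = 53737 \cdot 48541 = 2608447717$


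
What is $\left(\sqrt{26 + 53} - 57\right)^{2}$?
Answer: $\left(57 - \sqrt{79}\right)^{2} \approx 2314.7$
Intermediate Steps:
$\left(\sqrt{26 + 53} - 57\right)^{2} = \left(\sqrt{79} - 57\right)^{2} = \left(-57 + \sqrt{79}\right)^{2}$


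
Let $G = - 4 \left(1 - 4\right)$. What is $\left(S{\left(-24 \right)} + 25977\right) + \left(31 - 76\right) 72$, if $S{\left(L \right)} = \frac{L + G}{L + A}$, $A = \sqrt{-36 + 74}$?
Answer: $\frac{6116397}{269} + \frac{6 \sqrt{38}}{269} \approx 22738.0$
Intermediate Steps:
$G = 12$ ($G = \left(-4\right) \left(-3\right) = 12$)
$A = \sqrt{38} \approx 6.1644$
$S{\left(L \right)} = \frac{12 + L}{L + \sqrt{38}}$ ($S{\left(L \right)} = \frac{L + 12}{L + \sqrt{38}} = \frac{12 + L}{L + \sqrt{38}}$)
$\left(S{\left(-24 \right)} + 25977\right) + \left(31 - 76\right) 72 = \left(\frac{12 - 24}{-24 + \sqrt{38}} + 25977\right) + \left(31 - 76\right) 72 = \left(\frac{1}{-24 + \sqrt{38}} \left(-12\right) + 25977\right) - 3240 = \left(- \frac{12}{-24 + \sqrt{38}} + 25977\right) - 3240 = \left(25977 - \frac{12}{-24 + \sqrt{38}}\right) - 3240 = 22737 - \frac{12}{-24 + \sqrt{38}}$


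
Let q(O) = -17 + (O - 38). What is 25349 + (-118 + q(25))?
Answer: 25201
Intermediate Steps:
q(O) = -55 + O (q(O) = -17 + (-38 + O) = -55 + O)
25349 + (-118 + q(25)) = 25349 + (-118 + (-55 + 25)) = 25349 + (-118 - 30) = 25349 - 148 = 25201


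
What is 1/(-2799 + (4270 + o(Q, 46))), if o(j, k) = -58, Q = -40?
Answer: 1/1413 ≈ 0.00070771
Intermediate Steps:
1/(-2799 + (4270 + o(Q, 46))) = 1/(-2799 + (4270 - 58)) = 1/(-2799 + 4212) = 1/1413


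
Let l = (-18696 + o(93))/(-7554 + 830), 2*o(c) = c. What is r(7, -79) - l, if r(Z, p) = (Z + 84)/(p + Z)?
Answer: -244331/60516 ≈ -4.0375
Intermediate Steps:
r(Z, p) = (84 + Z)/(Z + p)
o(c) = c/2
l = 37299/13448 (l = (-18696 + (1/2)*93)/(-7554 + 830) = (-18696 + 93/2)/(-6724) = -37299/2*(-1/6724) = 37299/13448 ≈ 2.7736)
r(7, -79) - l = (84 + 7)/(7 - 79) - 1*37299/13448 = 91/(-72) - 37299/13448 = -1/72*91 - 37299/13448 = -91/72 - 37299/13448 = -244331/60516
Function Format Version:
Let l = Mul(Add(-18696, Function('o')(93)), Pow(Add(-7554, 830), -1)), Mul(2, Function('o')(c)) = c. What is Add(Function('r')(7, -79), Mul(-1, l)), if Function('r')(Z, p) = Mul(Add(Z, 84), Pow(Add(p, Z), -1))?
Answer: Rational(-244331, 60516) ≈ -4.0375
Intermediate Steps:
Function('r')(Z, p) = Mul(Pow(Add(Z, p), -1), Add(84, Z)) (Function('r')(Z, p) = Mul(Add(84, Z), Pow(Add(Z, p), -1)) = Mul(Pow(Add(Z, p), -1), Add(84, Z)))
Function('o')(c) = Mul(Rational(1, 2), c)
l = Rational(37299, 13448) (l = Mul(Add(-18696, Mul(Rational(1, 2), 93)), Pow(Add(-7554, 830), -1)) = Mul(Add(-18696, Rational(93, 2)), Pow(-6724, -1)) = Mul(Rational(-37299, 2), Rational(-1, 6724)) = Rational(37299, 13448) ≈ 2.7736)
Add(Function('r')(7, -79), Mul(-1, l)) = Add(Mul(Pow(Add(7, -79), -1), Add(84, 7)), Mul(-1, Rational(37299, 13448))) = Add(Mul(Pow(-72, -1), 91), Rational(-37299, 13448)) = Add(Mul(Rational(-1, 72), 91), Rational(-37299, 13448)) = Add(Rational(-91, 72), Rational(-37299, 13448)) = Rational(-244331, 60516)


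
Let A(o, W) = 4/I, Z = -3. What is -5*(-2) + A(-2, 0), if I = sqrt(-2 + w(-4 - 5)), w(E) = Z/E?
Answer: 10 - 4*I*sqrt(15)/5 ≈ 10.0 - 3.0984*I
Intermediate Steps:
w(E) = -3/E
I = I*sqrt(15)/3 (I = sqrt(-2 - 3/(-4 - 5)) = sqrt(-2 - 3/(-9)) = sqrt(-2 - 3*(-1/9)) = sqrt(-2 + 1/3) = sqrt(-5/3) = I*sqrt(15)/3 ≈ 1.291*I)
A(o, W) = -4*I*sqrt(15)/5 (A(o, W) = 4/((I*sqrt(15)/3)) = 4*(-I*sqrt(15)/5) = -4*I*sqrt(15)/5)
-5*(-2) + A(-2, 0) = -5*(-2) - 4*I*sqrt(15)/5 = 10 - 4*I*sqrt(15)/5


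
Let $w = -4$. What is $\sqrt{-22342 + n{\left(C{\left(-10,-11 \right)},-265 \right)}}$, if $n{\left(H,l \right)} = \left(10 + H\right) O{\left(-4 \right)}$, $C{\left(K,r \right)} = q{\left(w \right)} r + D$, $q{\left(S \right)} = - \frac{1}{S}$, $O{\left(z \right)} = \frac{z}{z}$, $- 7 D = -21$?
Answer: $\frac{7 i \sqrt{1823}}{2} \approx 149.44 i$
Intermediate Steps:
$D = 3$ ($D = \left(- \frac{1}{7}\right) \left(-21\right) = 3$)
$O{\left(z \right)} = 1$
$C{\left(K,r \right)} = 3 + \frac{r}{4}$ ($C{\left(K,r \right)} = - \frac{1}{-4} r + 3 = \left(-1\right) \left(- \frac{1}{4}\right) r + 3 = \frac{r}{4} + 3 = 3 + \frac{r}{4}$)
$n{\left(H,l \right)} = 10 + H$ ($n{\left(H,l \right)} = \left(10 + H\right) 1 = 10 + H$)
$\sqrt{-22342 + n{\left(C{\left(-10,-11 \right)},-265 \right)}} = \sqrt{-22342 + \left(10 + \left(3 + \frac{1}{4} \left(-11\right)\right)\right)} = \sqrt{-22342 + \left(10 + \left(3 - \frac{11}{4}\right)\right)} = \sqrt{-22342 + \left(10 + \frac{1}{4}\right)} = \sqrt{-22342 + \frac{41}{4}} = \sqrt{- \frac{89327}{4}} = \frac{7 i \sqrt{1823}}{2}$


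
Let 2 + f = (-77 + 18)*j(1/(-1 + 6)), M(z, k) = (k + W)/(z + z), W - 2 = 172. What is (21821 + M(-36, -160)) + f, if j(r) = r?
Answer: 3925261/180 ≈ 21807.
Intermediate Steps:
W = 174 (W = 2 + 172 = 174)
M(z, k) = (174 + k)/(2*z) (M(z, k) = (k + 174)/(z + z) = (174 + k)/((2*z)) = (174 + k)*(1/(2*z)) = (174 + k)/(2*z))
f = -69/5 (f = -2 + (-77 + 18)/(-1 + 6) = -2 - 59/5 = -69/5 ≈ -13.800)
(21821 + M(-36, -160)) + f = (21821 + (½)*(174 - 160)/(-36)) - 69/5 = (21821 + (½)*(-1/36)*14) - 69/5 = (21821 - 7/36) - 69/5 = 785549/36 - 69/5 = 3925261/180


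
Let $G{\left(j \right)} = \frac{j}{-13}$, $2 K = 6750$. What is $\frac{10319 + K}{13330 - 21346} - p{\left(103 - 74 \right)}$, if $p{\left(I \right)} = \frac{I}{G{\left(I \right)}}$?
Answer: $\frac{271}{24} \approx 11.292$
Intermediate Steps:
$K = 3375$ ($K = \frac{1}{2} \cdot 6750 = 3375$)
$G{\left(j \right)} = - \frac{j}{13}$ ($G{\left(j \right)} = j \left(- \frac{1}{13}\right) = - \frac{j}{13}$)
$p{\left(I \right)} = -13$ ($p{\left(I \right)} = \frac{I}{\left(- \frac{1}{13}\right) I} = I \left(- \frac{13}{I}\right) = -13$)
$\frac{10319 + K}{13330 - 21346} - p{\left(103 - 74 \right)} = \frac{10319 + 3375}{13330 - 21346} - -13 = \frac{13694}{-8016} + 13 = 13694 \left(- \frac{1}{8016}\right) + 13 = - \frac{41}{24} + 13 = \frac{271}{24}$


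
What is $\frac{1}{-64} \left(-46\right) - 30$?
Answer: $- \frac{937}{32} \approx -29.281$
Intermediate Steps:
$\frac{1}{-64} \left(-46\right) - 30 = \left(- \frac{1}{64}\right) \left(-46\right) - 30 = \frac{23}{32} - 30 = - \frac{937}{32}$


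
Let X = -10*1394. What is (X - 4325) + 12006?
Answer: -6259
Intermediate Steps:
X = -13940
(X - 4325) + 12006 = (-13940 - 4325) + 12006 = -18265 + 12006 = -6259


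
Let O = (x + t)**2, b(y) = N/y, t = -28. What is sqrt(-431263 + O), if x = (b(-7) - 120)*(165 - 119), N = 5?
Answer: sqrt(1505020469)/7 ≈ 5542.1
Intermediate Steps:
b(y) = 5/y
x = -38870/7 (x = (5/(-7) - 120)*(165 - 119) = (5*(-1/7) - 120)*46 = (-5/7 - 120)*46 = -845/7*46 = -38870/7 ≈ -5552.9)
O = 1526152356/49 (O = (-38870/7 - 28)**2 = (-39066/7)**2 = 1526152356/49 ≈ 3.1146e+7)
sqrt(-431263 + O) = sqrt(-431263 + 1526152356/49) = sqrt(1505020469/49) = sqrt(1505020469)/7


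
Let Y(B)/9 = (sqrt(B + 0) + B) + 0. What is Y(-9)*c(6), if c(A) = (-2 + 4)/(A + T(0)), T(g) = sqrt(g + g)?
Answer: -27 + 9*I ≈ -27.0 + 9.0*I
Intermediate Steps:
T(g) = sqrt(2)*sqrt(g) (T(g) = sqrt(2*g) = sqrt(2)*sqrt(g))
Y(B) = 9*B + 9*sqrt(B) (Y(B) = 9*((sqrt(B + 0) + B) + 0) = 9*((sqrt(B) + B) + 0) = 9*((B + sqrt(B)) + 0) = 9*(B + sqrt(B)) = 9*B + 9*sqrt(B))
c(A) = 2/A (c(A) = (-2 + 4)/(A + sqrt(2)*sqrt(0)) = 2/(A + sqrt(2)*0) = 2/(A + 0) = 2/A)
Y(-9)*c(6) = (9*(-9) + 9*sqrt(-9))*(2/6) = (-81 + 9*(3*I))*(2*(1/6)) = (-81 + 27*I)*(1/3) = -27 + 9*I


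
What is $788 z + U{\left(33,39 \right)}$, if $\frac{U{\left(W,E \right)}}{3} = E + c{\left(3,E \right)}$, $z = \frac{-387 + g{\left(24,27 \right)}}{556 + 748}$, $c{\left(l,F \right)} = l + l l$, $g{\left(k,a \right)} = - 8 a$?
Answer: $- \frac{68913}{326} \approx -211.39$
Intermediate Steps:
$c{\left(l,F \right)} = l + l^{2}$
$z = - \frac{603}{1304}$ ($z = \frac{-387 - 216}{556 + 748} = \frac{-387 - 216}{1304} = \left(-603\right) \frac{1}{1304} = - \frac{603}{1304} \approx -0.46242$)
$U{\left(W,E \right)} = 36 + 3 E$ ($U{\left(W,E \right)} = 3 \left(E + 3 \left(1 + 3\right)\right) = 3 \left(E + 3 \cdot 4\right) = 3 \left(E + 12\right) = 3 \left(12 + E\right) = 36 + 3 E$)
$788 z + U{\left(33,39 \right)} = 788 \left(- \frac{603}{1304}\right) + \left(36 + 3 \cdot 39\right) = - \frac{118791}{326} + \left(36 + 117\right) = - \frac{118791}{326} + 153 = - \frac{68913}{326}$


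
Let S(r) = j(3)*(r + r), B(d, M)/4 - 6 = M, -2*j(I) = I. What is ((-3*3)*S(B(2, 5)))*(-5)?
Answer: -5940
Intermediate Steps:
j(I) = -I/2
B(d, M) = 24 + 4*M
S(r) = -3*r (S(r) = (-½*3)*(r + r) = -3*r)
((-3*3)*S(B(2, 5)))*(-5) = ((-3*3)*(-3*(24 + 4*5)))*(-5) = -(-27)*(24 + 20)*(-5) = -(-27)*44*(-5) = -9*(-132)*(-5) = 1188*(-5) = -5940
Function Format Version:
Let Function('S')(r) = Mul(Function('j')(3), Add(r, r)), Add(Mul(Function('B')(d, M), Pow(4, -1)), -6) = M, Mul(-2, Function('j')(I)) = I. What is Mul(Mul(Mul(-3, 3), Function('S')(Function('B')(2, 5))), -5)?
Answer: -5940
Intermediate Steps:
Function('j')(I) = Mul(Rational(-1, 2), I)
Function('B')(d, M) = Add(24, Mul(4, M))
Function('S')(r) = Mul(-3, r) (Function('S')(r) = Mul(Mul(Rational(-1, 2), 3), Add(r, r)) = Mul(Rational(-3, 2), Mul(2, r)) = Mul(-3, r))
Mul(Mul(Mul(-3, 3), Function('S')(Function('B')(2, 5))), -5) = Mul(Mul(Mul(-3, 3), Mul(-3, Add(24, Mul(4, 5)))), -5) = Mul(Mul(-9, Mul(-3, Add(24, 20))), -5) = Mul(Mul(-9, Mul(-3, 44)), -5) = Mul(Mul(-9, -132), -5) = Mul(1188, -5) = -5940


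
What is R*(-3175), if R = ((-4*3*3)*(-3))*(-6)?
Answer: 2057400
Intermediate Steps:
R = -648 (R = (-12*3*(-3))*(-6) = -36*(-3)*(-6) = 108*(-6) = -648)
R*(-3175) = -648*(-3175) = 2057400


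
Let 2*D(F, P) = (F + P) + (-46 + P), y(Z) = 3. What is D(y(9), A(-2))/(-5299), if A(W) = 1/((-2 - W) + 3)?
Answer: 127/31794 ≈ 0.0039945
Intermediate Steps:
A(W) = 1/(1 - W)
D(F, P) = -23 + P + F/2 (D(F, P) = ((F + P) + (-46 + P))/2 = (-46 + F + 2*P)/2 = -23 + P + F/2)
D(y(9), A(-2))/(-5299) = (-23 - 1/(-1 - 2) + (½)*3)/(-5299) = (-23 - 1/(-3) + 3/2)*(-1/5299) = (-23 - 1*(-⅓) + 3/2)*(-1/5299) = (-23 + ⅓ + 3/2)*(-1/5299) = -127/6*(-1/5299) = 127/31794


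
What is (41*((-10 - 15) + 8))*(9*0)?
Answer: 0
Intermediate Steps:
(41*((-10 - 15) + 8))*(9*0) = (41*(-25 + 8))*0 = (41*(-17))*0 = -697*0 = 0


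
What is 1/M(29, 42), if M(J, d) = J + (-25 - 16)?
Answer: -1/12 ≈ -0.083333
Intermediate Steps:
M(J, d) = -41 + J (M(J, d) = J - 41 = -41 + J)
1/M(29, 42) = 1/(-41 + 29) = 1/(-12) = -1/12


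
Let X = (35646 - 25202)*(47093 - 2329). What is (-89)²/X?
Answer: 7921/467515216 ≈ 1.6943e-5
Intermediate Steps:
X = 467515216 (X = 10444*44764 = 467515216)
(-89)²/X = (-89)²/467515216 = 7921*(1/467515216) = 7921/467515216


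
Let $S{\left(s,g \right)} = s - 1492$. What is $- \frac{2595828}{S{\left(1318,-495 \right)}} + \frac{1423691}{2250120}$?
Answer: $\frac{973528703599}{65253480} \approx 14919.0$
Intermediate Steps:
$S{\left(s,g \right)} = -1492 + s$
$- \frac{2595828}{S{\left(1318,-495 \right)}} + \frac{1423691}{2250120} = - \frac{2595828}{-1492 + 1318} + \frac{1423691}{2250120} = - \frac{2595828}{-174} + 1423691 \cdot \frac{1}{2250120} = \left(-2595828\right) \left(- \frac{1}{174}\right) + \frac{1423691}{2250120} = \frac{432638}{29} + \frac{1423691}{2250120} = \frac{973528703599}{65253480}$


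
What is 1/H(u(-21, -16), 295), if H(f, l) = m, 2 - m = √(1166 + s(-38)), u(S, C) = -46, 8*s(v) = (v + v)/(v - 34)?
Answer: -288/167347 - 84*√3427/167347 ≈ -0.031105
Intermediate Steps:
s(v) = v/(4*(-34 + v)) (s(v) = ((v + v)/(v - 34))/8 = ((2*v)/(-34 + v))/8 = (2*v/(-34 + v))/8 = v/(4*(-34 + v)))
m = 2 - 7*√3427/12 (m = 2 - √(1166 + (¼)*(-38)/(-34 - 38)) = 2 - √(1166 + (¼)*(-38)/(-72)) = 2 - √(1166 + (¼)*(-38)*(-1/72)) = 2 - √(1166 + 19/144) = 2 - √(167923/144) = 2 - 7*√3427/12 ≈ -32.149)
H(f, l) = 2 - 7*√3427/12
1/H(u(-21, -16), 295) = 1/(2 - 7*√3427/12)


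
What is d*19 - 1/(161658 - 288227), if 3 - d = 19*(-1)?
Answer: 52905843/126569 ≈ 418.00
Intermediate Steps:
d = 22 (d = 3 - 19*(-1) = 3 - 1*(-19) = 3 + 19 = 22)
d*19 - 1/(161658 - 288227) = 22*19 - 1/(161658 - 288227) = 418 - 1/(-126569) = 418 - 1*(-1/126569) = 418 + 1/126569 = 52905843/126569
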